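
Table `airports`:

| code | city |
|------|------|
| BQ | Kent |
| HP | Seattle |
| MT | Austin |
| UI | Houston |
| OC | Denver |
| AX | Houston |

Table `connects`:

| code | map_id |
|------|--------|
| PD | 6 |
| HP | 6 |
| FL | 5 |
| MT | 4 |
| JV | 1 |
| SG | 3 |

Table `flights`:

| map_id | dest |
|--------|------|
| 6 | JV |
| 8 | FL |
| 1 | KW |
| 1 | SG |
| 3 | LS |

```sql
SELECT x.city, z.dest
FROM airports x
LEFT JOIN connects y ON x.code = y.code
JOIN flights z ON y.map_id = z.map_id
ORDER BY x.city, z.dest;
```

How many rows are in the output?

1

Evaluate left to right. First `airports x LEFT JOIN connects y` on code: 6 row(s).
Then INNER JOIN `flights z` on map_id: keep only rows whose y.map_id appears in z.
Result: 1 row(s).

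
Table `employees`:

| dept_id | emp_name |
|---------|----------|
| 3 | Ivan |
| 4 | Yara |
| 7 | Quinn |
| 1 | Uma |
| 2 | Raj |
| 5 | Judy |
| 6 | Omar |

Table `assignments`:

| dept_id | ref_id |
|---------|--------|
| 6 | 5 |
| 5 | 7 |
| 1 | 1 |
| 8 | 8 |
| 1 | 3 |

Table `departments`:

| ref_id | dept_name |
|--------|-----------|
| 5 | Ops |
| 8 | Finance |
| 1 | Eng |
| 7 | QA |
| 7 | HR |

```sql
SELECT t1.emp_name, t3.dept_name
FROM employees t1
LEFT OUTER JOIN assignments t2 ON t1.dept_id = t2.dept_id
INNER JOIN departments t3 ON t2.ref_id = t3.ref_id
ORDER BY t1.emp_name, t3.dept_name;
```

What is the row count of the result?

4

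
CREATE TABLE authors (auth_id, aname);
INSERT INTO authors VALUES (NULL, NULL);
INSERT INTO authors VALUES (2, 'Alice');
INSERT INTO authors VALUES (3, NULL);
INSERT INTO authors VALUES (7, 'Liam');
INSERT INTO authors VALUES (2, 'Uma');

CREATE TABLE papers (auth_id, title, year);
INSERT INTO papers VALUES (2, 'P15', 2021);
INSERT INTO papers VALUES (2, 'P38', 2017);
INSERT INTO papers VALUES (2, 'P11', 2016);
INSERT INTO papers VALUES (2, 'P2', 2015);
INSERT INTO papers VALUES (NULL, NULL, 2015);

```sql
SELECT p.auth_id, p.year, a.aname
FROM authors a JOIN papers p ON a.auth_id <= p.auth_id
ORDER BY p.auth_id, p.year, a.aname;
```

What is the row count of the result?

8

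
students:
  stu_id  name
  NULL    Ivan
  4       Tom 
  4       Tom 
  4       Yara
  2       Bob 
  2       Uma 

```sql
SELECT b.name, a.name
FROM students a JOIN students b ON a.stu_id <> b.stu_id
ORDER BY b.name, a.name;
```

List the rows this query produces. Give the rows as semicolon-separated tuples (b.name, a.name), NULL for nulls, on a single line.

(Bob, Tom); (Bob, Tom); (Bob, Yara); (Tom, Bob); (Tom, Bob); (Tom, Uma); (Tom, Uma); (Uma, Tom); (Uma, Tom); (Uma, Yara); (Yara, Bob); (Yara, Uma)

INNER JOIN keeps only pairs where the ON condition holds.
Matching on a.stu_id <> b.stu_id. A NULL in a compared column never satisfies the condition.
- a row (stu_id=NULL): no match → dropped.
- a row (stu_id=4): matches 2 b row(s) → 2 output row(s).
- a row (stu_id=4): matches 2 b row(s) → 2 output row(s).
- a row (stu_id=4): matches 2 b row(s) → 2 output row(s).
- a row (stu_id=2): matches 3 b row(s) → 3 output row(s).
- a row (stu_id=2): matches 3 b row(s) → 3 output row(s).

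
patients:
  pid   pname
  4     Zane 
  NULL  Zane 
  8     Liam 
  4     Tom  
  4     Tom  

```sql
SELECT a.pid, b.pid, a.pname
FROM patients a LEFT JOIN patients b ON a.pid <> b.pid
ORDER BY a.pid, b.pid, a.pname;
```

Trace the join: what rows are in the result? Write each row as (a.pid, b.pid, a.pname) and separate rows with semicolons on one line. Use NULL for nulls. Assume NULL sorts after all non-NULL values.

LEFT JOIN keeps every row from `patients a`; unmatched rows get NULL for `patients b`'s columns.
Matching on a.pid <> b.pid. A NULL in a compared column never satisfies the condition.
Matched pairs: 6; unmatched a rows kept: 1.

(4, 8, Tom); (4, 8, Tom); (4, 8, Zane); (8, 4, Liam); (8, 4, Liam); (8, 4, Liam); (NULL, NULL, Zane)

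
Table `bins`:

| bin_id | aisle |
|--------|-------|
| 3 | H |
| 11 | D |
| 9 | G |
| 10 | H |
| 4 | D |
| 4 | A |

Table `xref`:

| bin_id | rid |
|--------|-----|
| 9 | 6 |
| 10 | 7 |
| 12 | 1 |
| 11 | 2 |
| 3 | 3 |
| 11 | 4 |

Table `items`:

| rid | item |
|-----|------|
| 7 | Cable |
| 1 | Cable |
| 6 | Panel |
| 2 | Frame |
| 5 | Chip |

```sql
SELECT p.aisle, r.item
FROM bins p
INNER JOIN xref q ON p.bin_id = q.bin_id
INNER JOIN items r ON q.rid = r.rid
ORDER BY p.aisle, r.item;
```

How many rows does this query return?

3

Step 1 — p INNER JOIN q on bin_id → 5 row(s).
Then INNER JOIN `items r` on rid: keep only rows whose q.rid appears in r.
Result: 3 row(s).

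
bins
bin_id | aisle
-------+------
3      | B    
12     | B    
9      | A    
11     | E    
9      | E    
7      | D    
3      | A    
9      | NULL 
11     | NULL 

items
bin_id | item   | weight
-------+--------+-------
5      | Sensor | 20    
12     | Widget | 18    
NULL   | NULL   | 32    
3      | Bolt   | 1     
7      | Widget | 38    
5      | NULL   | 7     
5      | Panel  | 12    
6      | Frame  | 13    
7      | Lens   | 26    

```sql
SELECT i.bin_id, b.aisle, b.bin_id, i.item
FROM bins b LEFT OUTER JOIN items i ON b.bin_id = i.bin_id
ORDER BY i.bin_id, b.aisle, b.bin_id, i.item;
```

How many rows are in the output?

10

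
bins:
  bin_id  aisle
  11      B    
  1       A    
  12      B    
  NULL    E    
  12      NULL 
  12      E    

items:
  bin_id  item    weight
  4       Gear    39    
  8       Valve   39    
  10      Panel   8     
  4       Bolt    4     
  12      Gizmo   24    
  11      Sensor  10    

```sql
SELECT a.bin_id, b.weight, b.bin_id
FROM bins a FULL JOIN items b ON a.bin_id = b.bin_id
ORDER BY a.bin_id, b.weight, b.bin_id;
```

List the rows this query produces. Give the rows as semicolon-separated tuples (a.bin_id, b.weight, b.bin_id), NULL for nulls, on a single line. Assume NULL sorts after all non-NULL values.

(1, NULL, NULL); (11, 10, 11); (12, 24, 12); (12, 24, 12); (12, 24, 12); (NULL, 4, 4); (NULL, 8, 10); (NULL, 39, 4); (NULL, 39, 8); (NULL, NULL, NULL)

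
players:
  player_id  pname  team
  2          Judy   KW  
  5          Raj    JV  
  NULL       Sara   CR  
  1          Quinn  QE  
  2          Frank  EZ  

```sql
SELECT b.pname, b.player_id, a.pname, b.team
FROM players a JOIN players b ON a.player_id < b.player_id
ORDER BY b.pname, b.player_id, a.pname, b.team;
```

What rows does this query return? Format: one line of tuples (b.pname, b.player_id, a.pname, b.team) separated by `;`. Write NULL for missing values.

(Frank, 2, Quinn, EZ); (Judy, 2, Quinn, KW); (Raj, 5, Frank, JV); (Raj, 5, Judy, JV); (Raj, 5, Quinn, JV)

INNER JOIN keeps only pairs where the ON condition holds.
Matching on a.player_id < b.player_id. A NULL in a compared column never satisfies the condition.
- player_id=2: 1 matching b row(s), so 1 row(s) emitted.
- player_id=5: no matching b row, dropped.
- player_id=NULL: no matching b row, dropped.
- player_id=1: 3 matching b row(s), so 3 row(s) emitted.
- player_id=2: 1 matching b row(s), so 1 row(s) emitted.
After projecting and ordering:
b.pname | b.player_id | a.pname | b.team
Frank | 2 | Quinn | EZ
Judy | 2 | Quinn | KW
Raj | 5 | Frank | JV
Raj | 5 | Judy | JV
Raj | 5 | Quinn | JV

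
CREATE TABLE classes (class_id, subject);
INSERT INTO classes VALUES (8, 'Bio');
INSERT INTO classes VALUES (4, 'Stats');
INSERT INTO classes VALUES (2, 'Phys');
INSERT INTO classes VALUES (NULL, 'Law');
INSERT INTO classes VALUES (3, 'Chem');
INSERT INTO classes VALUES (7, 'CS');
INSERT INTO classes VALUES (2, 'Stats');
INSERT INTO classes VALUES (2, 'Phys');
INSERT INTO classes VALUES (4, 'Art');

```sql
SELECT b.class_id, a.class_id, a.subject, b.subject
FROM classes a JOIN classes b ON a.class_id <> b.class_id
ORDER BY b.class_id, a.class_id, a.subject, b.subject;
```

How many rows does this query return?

48

INNER JOIN keeps only pairs where the ON condition holds.
Matching on a.class_id <> b.class_id. A NULL in a compared column never satisfies the condition.
- class_id=8: 7 matching b row(s), so 7 row(s) emitted.
- class_id=4: 6 matching b row(s), so 6 row(s) emitted.
- class_id=2: 5 matching b row(s), so 5 row(s) emitted.
- class_id=NULL: no matching b row, dropped.
- class_id=3: 7 matching b row(s), so 7 row(s) emitted.
- class_id=7: 7 matching b row(s), so 7 row(s) emitted.
- class_id=2: 5 matching b row(s), so 5 row(s) emitted.
- class_id=2: 5 matching b row(s), so 5 row(s) emitted.
- class_id=4: 6 matching b row(s), so 6 row(s) emitted.
Total: 48 rows.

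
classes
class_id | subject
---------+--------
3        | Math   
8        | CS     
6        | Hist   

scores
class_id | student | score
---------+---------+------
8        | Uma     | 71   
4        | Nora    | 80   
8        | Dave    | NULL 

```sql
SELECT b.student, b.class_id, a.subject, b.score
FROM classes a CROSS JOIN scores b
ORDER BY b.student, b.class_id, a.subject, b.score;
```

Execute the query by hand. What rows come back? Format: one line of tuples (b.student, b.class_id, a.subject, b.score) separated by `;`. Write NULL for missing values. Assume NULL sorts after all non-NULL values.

(Dave, 8, CS, NULL); (Dave, 8, Hist, NULL); (Dave, 8, Math, NULL); (Nora, 4, CS, 80); (Nora, 4, Hist, 80); (Nora, 4, Math, 80); (Uma, 8, CS, 71); (Uma, 8, Hist, 71); (Uma, 8, Math, 71)

CROSS JOIN pairs every row of `classes` with every row of `scores`: 3 × 3 = 9 rows.
After projecting and ordering:
b.student | b.class_id | a.subject | b.score
Dave | 8 | CS | NULL
Dave | 8 | Hist | NULL
Dave | 8 | Math | NULL
Nora | 4 | CS | 80
Nora | 4 | Hist | 80
Nora | 4 | Math | 80
Uma | 8 | CS | 71
Uma | 8 | Hist | 71
Uma | 8 | Math | 71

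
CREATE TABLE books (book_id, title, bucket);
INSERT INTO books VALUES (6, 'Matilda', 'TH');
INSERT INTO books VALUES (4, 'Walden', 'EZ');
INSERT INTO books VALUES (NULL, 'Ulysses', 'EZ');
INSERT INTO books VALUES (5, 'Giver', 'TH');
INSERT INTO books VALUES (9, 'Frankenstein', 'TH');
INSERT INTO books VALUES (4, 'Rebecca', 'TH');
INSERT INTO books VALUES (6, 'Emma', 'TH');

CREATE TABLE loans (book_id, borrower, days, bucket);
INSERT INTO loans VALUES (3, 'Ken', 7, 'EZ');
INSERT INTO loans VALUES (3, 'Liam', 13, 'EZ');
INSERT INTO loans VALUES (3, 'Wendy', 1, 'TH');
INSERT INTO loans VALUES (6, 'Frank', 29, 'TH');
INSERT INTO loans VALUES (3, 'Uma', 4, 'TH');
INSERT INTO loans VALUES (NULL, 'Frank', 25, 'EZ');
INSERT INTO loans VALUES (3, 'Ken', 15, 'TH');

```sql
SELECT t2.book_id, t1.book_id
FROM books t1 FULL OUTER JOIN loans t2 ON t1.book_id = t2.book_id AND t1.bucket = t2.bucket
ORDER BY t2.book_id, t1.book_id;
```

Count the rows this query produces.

13

FULL OUTER JOIN keeps every row from both sides; unmatched rows get NULL for the other side's columns.
Matching on t1.book_id = t2.book_id AND t1.bucket = t2.bucket. A NULL in a compared column never satisfies the condition.
- t1 row (book_id=6, bucket=TH): matches 1 t2 row(s) → 1 output row(s).
- t1 row (book_id=4, bucket=EZ): no match → kept, t2 columns NULL.
- t1 row (book_id=NULL, bucket=EZ): no match → kept, t2 columns NULL.
- t1 row (book_id=5, bucket=TH): no match → kept, t2 columns NULL.
- t1 row (book_id=9, bucket=TH): no match → kept, t2 columns NULL.
- t1 row (book_id=4, bucket=TH): no match → kept, t2 columns NULL.
- t1 row (book_id=6, bucket=TH): matches 1 t2 row(s) → 1 output row(s).
- 6 t2 row(s) had no t1 match → kept, t1 columns NULL.
Total: 2 matched + 11 padded = 13 rows.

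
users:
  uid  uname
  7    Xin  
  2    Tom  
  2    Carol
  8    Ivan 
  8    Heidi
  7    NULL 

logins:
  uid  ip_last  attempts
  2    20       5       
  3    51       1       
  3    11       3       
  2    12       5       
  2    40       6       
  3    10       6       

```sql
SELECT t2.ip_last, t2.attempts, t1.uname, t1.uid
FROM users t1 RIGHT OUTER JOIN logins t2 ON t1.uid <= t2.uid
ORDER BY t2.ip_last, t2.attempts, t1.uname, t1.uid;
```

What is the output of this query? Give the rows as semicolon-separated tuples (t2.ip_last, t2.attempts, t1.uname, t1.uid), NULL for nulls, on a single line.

RIGHT JOIN keeps every row from `logins`; unmatched rows get NULL for `users`'s columns.
Matching on t1.uid <= t2.uid.
- t1 (uid=7) has no partner in t2.
- t1 (uid=2) pairs with 6 row(s) of t2.
- t1 (uid=2) pairs with 6 row(s) of t2.
- t1 (uid=8) has no partner in t2.
- t1 (uid=8) has no partner in t2.
- t1 (uid=7) has no partner in t2.
- every t2 row matched at least one t1 row.

(10, 6, Carol, 2); (10, 6, Tom, 2); (11, 3, Carol, 2); (11, 3, Tom, 2); (12, 5, Carol, 2); (12, 5, Tom, 2); (20, 5, Carol, 2); (20, 5, Tom, 2); (40, 6, Carol, 2); (40, 6, Tom, 2); (51, 1, Carol, 2); (51, 1, Tom, 2)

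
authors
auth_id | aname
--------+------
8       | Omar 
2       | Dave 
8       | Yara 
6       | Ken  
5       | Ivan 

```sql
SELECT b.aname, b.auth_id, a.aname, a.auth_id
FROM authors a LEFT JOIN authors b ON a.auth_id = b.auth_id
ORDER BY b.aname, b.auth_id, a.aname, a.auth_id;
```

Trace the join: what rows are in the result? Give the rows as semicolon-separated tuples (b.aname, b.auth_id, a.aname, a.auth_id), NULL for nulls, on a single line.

(Dave, 2, Dave, 2); (Ivan, 5, Ivan, 5); (Ken, 6, Ken, 6); (Omar, 8, Omar, 8); (Omar, 8, Yara, 8); (Yara, 8, Omar, 8); (Yara, 8, Yara, 8)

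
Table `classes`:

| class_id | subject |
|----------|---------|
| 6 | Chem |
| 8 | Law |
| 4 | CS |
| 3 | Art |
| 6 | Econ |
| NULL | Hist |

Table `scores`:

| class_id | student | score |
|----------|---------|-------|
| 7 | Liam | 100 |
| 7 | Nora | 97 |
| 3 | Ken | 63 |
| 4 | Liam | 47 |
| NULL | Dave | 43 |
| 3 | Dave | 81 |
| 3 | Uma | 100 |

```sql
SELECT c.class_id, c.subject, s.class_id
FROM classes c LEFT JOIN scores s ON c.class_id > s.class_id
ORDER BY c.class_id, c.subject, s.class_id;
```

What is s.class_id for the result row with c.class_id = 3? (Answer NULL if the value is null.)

NULL

LEFT JOIN keeps every row from `classes`; unmatched rows get NULL for `scores`'s columns.
Matching on c.class_id > s.class_id. A NULL in a compared column never satisfies the condition.
- class_id=6: 4 matching s row(s), so 4 row(s) emitted.
- class_id=8: 6 matching s row(s), so 6 row(s) emitted.
- class_id=4: 3 matching s row(s), so 3 row(s) emitted.
- class_id=3: no s row matches, row kept with s columns NULL.
- class_id=6: 4 matching s row(s), so 4 row(s) emitted.
- class_id=NULL: no s row matches, row kept with s columns NULL.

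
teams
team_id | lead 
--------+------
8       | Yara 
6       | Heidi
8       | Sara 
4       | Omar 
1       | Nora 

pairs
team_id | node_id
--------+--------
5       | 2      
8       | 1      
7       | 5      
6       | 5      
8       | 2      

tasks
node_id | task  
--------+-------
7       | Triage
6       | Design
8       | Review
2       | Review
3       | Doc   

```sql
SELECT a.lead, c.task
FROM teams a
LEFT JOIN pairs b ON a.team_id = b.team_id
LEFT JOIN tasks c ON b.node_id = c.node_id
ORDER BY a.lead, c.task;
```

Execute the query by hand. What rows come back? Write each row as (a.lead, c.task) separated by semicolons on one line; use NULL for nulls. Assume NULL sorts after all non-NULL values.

Step 1 — a LEFT JOIN b on team_id → 7 row(s).
Then LEFT JOIN `tasks c` on node_id: each of those 7 rows is kept; rows whose b.node_id has no match in c get NULL for c's columns.

(Heidi, NULL); (Nora, NULL); (Omar, NULL); (Sara, Review); (Sara, NULL); (Yara, Review); (Yara, NULL)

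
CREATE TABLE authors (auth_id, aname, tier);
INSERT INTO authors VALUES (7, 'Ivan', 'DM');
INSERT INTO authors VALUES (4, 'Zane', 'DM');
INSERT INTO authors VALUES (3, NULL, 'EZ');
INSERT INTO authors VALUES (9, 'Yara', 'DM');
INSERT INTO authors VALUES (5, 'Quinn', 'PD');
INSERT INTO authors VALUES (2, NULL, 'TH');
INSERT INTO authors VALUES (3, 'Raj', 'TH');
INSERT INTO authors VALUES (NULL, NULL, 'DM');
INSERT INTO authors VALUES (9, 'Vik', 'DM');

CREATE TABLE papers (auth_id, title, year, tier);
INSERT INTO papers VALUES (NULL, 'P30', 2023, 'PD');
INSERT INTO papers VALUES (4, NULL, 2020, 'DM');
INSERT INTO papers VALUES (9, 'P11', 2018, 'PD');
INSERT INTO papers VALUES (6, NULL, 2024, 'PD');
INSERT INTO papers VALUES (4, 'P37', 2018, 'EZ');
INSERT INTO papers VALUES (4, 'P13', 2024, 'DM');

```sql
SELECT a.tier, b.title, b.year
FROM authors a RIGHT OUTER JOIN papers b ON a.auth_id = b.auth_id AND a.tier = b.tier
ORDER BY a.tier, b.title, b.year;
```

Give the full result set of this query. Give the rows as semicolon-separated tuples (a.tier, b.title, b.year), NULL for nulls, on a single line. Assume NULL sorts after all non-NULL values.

RIGHT JOIN keeps every row from `papers`; unmatched rows get NULL for `authors`'s columns.
Matching on a.auth_id = b.auth_id AND a.tier = b.tier. A NULL in a compared column never satisfies the condition.
- auth_id=7, tier=DM: no matching b row.
- auth_id=4, tier=DM: 2 matching b row(s), so 2 row(s) emitted.
- auth_id=3, tier=EZ: no matching b row.
- auth_id=9, tier=DM: no matching b row.
- auth_id=5, tier=PD: no matching b row.
- auth_id=2, tier=TH: no matching b row.
- auth_id=3, tier=TH: no matching b row.
- auth_id=NULL, tier=DM: no matching b row.
- auth_id=9, tier=DM: no matching b row.
- 4 b row(s) had no a match → kept, a columns NULL.
After projecting and ordering:
a.tier | b.title | b.year
DM | P13 | 2024
DM | NULL | 2020
NULL | P11 | 2018
NULL | P30 | 2023
NULL | P37 | 2018
NULL | NULL | 2024

(DM, P13, 2024); (DM, NULL, 2020); (NULL, P11, 2018); (NULL, P30, 2023); (NULL, P37, 2018); (NULL, NULL, 2024)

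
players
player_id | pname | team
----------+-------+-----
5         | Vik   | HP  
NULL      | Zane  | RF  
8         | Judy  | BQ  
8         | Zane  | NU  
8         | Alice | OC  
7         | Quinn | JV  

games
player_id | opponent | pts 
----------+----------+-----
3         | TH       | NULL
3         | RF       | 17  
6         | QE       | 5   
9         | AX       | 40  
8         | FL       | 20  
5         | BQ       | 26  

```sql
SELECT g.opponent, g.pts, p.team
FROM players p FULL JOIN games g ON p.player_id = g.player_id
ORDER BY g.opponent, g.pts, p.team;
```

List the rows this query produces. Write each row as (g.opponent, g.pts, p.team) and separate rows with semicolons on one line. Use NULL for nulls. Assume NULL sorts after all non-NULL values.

FULL OUTER JOIN keeps every row from both sides; unmatched rows get NULL for the other side's columns.
Matching on p.player_id = g.player_id. A NULL in a compared column never satisfies the condition.
- player_id=5: 1 matching g row(s), so 1 row(s) emitted.
- player_id=NULL: no g row matches, row kept with g columns NULL.
- player_id=8: 1 matching g row(s), so 1 row(s) emitted.
- player_id=8: 1 matching g row(s), so 1 row(s) emitted.
- player_id=8: 1 matching g row(s), so 1 row(s) emitted.
- player_id=7: no g row matches, row kept with g columns NULL.
- 4 row(s) from g found no p partner → padded with NULL.
After projecting and ordering:
g.opponent | g.pts | p.team
AX | 40 | NULL
BQ | 26 | HP
FL | 20 | BQ
FL | 20 | NU
FL | 20 | OC
QE | 5 | NULL
RF | 17 | NULL
TH | NULL | NULL
NULL | NULL | JV
NULL | NULL | RF

(AX, 40, NULL); (BQ, 26, HP); (FL, 20, BQ); (FL, 20, NU); (FL, 20, OC); (QE, 5, NULL); (RF, 17, NULL); (TH, NULL, NULL); (NULL, NULL, JV); (NULL, NULL, RF)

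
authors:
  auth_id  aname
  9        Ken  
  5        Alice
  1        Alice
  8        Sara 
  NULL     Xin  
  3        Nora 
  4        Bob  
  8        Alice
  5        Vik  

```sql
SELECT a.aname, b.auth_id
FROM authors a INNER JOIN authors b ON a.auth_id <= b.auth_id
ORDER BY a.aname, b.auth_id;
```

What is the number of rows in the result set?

38

INNER JOIN keeps only pairs where the ON condition holds.
Matching on a.auth_id <= b.auth_id. A NULL in a compared column never satisfies the condition.
- auth_id=9: 1 matching b row(s), so 1 row(s) emitted.
- auth_id=5: 5 matching b row(s), so 5 row(s) emitted.
- auth_id=1: 8 matching b row(s), so 8 row(s) emitted.
- auth_id=8: 3 matching b row(s), so 3 row(s) emitted.
- auth_id=NULL: no matching b row, dropped.
- auth_id=3: 7 matching b row(s), so 7 row(s) emitted.
- auth_id=4: 6 matching b row(s), so 6 row(s) emitted.
- auth_id=8: 3 matching b row(s), so 3 row(s) emitted.
- auth_id=5: 5 matching b row(s), so 5 row(s) emitted.
Total: 38 rows.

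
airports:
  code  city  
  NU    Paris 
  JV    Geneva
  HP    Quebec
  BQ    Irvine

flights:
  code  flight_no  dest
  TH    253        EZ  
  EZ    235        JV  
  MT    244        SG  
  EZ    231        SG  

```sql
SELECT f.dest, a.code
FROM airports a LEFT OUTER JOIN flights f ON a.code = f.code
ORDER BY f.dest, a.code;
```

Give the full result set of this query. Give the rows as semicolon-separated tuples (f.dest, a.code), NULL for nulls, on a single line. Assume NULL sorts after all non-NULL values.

LEFT JOIN keeps every row from `airports`; unmatched rows get NULL for `flights`'s columns.
Matching on a.code = f.code.
- a[0] code=NU → no match; kept with NULLs on the f side.
- a[1] code=JV → no match; kept with NULLs on the f side.
- a[2] code=HP → no match; kept with NULLs on the f side.
- a[3] code=BQ → no match; kept with NULLs on the f side.
After projecting and ordering:
f.dest | a.code
NULL | BQ
NULL | HP
NULL | JV
NULL | NU

(NULL, BQ); (NULL, HP); (NULL, JV); (NULL, NU)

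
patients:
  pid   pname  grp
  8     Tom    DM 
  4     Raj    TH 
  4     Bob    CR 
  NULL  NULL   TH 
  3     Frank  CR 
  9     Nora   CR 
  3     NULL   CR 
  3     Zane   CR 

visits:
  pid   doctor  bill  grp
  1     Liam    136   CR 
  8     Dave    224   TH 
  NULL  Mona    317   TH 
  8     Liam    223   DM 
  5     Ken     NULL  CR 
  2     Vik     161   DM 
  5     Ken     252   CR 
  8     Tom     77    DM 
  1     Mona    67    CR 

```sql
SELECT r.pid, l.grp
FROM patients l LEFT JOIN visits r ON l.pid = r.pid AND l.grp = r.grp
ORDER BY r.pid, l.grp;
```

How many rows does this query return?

LEFT JOIN keeps every row from `patients`; unmatched rows get NULL for `visits`'s columns.
Matching on l.pid = r.pid AND l.grp = r.grp. A NULL in a compared column never satisfies the condition.
Matched pairs: 2; unmatched l rows kept: 7.
Total: 2 matched + 7 padded = 9 rows.

9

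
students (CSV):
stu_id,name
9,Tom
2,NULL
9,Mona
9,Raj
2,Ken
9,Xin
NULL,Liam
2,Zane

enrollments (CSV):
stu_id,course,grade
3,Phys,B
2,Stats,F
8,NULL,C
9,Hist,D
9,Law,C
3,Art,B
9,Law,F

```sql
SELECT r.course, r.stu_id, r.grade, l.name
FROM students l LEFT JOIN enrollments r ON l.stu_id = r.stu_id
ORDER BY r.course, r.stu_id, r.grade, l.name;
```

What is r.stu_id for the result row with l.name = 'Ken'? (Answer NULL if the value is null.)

LEFT JOIN keeps every row from `students`; unmatched rows get NULL for `enrollments`'s columns.
Matching on l.stu_id = r.stu_id. A NULL in a compared column never satisfies the condition.
- stu_id=9: 3 matching r row(s), so 3 row(s) emitted.
- stu_id=2: 1 matching r row(s), so 1 row(s) emitted.
- stu_id=9: 3 matching r row(s), so 3 row(s) emitted.
- stu_id=9: 3 matching r row(s), so 3 row(s) emitted.
- stu_id=2: 1 matching r row(s), so 1 row(s) emitted.
- stu_id=9: 3 matching r row(s), so 3 row(s) emitted.
- stu_id=NULL: no r row matches, row kept with r columns NULL.
- stu_id=2: 1 matching r row(s), so 1 row(s) emitted.

2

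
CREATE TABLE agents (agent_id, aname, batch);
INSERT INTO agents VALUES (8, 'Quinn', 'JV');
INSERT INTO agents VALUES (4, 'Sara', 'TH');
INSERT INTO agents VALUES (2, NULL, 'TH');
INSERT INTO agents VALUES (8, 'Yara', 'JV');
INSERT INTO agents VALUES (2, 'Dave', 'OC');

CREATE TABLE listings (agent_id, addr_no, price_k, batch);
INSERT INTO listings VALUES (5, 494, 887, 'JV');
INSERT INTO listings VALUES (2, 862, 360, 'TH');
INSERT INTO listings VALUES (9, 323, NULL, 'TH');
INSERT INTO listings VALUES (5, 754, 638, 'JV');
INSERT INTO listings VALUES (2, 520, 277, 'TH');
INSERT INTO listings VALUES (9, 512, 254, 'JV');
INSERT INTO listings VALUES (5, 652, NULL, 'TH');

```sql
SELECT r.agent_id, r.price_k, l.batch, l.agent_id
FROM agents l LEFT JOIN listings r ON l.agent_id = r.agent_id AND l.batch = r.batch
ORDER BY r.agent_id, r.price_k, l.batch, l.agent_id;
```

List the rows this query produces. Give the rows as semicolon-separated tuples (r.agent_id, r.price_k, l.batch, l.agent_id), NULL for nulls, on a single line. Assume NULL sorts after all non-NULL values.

(2, 277, TH, 2); (2, 360, TH, 2); (NULL, NULL, JV, 8); (NULL, NULL, JV, 8); (NULL, NULL, OC, 2); (NULL, NULL, TH, 4)

LEFT JOIN keeps every row from `agents`; unmatched rows get NULL for `listings`'s columns.
Matching on l.agent_id = r.agent_id AND l.batch = r.batch.
- l[0] agent_id=8, batch=JV → no match; kept with NULLs on the r side.
- l[1] agent_id=4, batch=TH → no match; kept with NULLs on the r side.
- l[2] agent_id=2, batch=TH → 2 match(es) in r → 2 row(s).
- l[3] agent_id=8, batch=JV → no match; kept with NULLs on the r side.
- l[4] agent_id=2, batch=OC → no match; kept with NULLs on the r side.
After projecting and ordering:
r.agent_id | r.price_k | l.batch | l.agent_id
2 | 277 | TH | 2
2 | 360 | TH | 2
NULL | NULL | JV | 8
NULL | NULL | JV | 8
NULL | NULL | OC | 2
NULL | NULL | TH | 4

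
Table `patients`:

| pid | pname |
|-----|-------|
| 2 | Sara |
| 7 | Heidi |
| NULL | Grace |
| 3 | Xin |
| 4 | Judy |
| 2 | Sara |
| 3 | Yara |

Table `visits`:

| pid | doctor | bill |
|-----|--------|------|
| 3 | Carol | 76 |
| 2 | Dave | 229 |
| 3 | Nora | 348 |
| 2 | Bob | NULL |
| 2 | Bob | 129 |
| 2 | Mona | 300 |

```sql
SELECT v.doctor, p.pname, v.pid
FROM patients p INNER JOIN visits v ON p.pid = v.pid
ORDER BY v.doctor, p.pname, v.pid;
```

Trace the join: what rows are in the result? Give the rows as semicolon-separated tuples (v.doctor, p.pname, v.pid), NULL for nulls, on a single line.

(Bob, Sara, 2); (Bob, Sara, 2); (Bob, Sara, 2); (Bob, Sara, 2); (Carol, Xin, 3); (Carol, Yara, 3); (Dave, Sara, 2); (Dave, Sara, 2); (Mona, Sara, 2); (Mona, Sara, 2); (Nora, Xin, 3); (Nora, Yara, 3)

INNER JOIN keeps only pairs where the ON condition holds.
Matching on p.pid = v.pid. A NULL in a compared column never satisfies the condition.
Matched pairs: 12.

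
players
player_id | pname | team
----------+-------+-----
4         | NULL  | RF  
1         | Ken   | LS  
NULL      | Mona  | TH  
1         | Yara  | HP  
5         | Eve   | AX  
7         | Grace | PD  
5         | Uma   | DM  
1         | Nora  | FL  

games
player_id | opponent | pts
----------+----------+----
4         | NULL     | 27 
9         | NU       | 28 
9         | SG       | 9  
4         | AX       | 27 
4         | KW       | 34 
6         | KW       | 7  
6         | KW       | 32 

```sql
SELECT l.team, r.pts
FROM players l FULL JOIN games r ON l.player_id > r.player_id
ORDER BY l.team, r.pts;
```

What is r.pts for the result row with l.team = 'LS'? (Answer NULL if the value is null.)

FULL OUTER JOIN keeps every row from both sides; unmatched rows get NULL for the other side's columns.
Matching on l.player_id > r.player_id. A NULL in a compared column never satisfies the condition.
- l (player_id=4) has no partner → padded with NULL.
- l (player_id=1) has no partner → padded with NULL.
- l (player_id=NULL) has no partner → padded with NULL.
- l (player_id=1) has no partner → padded with NULL.
- l (player_id=5) pairs with 3 row(s) of r.
- l (player_id=7) pairs with 5 row(s) of r.
- l (player_id=5) pairs with 3 row(s) of r.
- l (player_id=1) has no partner → padded with NULL.
- 2 r row(s) had no l match → kept, l columns NULL.

NULL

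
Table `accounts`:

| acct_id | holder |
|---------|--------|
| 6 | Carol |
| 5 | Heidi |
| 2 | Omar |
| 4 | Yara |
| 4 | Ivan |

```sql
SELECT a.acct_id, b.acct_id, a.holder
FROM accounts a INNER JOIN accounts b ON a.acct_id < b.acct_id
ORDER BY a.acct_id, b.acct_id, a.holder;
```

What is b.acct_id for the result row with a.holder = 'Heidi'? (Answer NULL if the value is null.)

6

INNER JOIN keeps only pairs where the ON condition holds.
Matching on a.acct_id < b.acct_id.
Matched pairs: 9.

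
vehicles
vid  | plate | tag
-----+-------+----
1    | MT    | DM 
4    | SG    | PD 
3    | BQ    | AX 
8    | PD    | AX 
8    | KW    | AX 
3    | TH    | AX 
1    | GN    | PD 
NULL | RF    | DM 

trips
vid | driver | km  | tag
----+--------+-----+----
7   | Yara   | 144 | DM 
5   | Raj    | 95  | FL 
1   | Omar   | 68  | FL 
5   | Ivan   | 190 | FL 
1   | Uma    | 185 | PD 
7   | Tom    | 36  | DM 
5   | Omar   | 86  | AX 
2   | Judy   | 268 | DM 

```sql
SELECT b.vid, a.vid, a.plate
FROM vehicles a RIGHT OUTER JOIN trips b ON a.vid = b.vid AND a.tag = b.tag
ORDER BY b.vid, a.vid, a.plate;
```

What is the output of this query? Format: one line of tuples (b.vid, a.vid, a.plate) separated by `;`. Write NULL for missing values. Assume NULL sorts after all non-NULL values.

(1, 1, GN); (1, NULL, NULL); (2, NULL, NULL); (5, NULL, NULL); (5, NULL, NULL); (5, NULL, NULL); (7, NULL, NULL); (7, NULL, NULL)

RIGHT JOIN keeps every row from `trips`; unmatched rows get NULL for `vehicles`'s columns.
Matching on a.vid = b.vid AND a.tag = b.tag. A NULL in a compared column never satisfies the condition.
Matched pairs: 1; unmatched b rows kept: 7.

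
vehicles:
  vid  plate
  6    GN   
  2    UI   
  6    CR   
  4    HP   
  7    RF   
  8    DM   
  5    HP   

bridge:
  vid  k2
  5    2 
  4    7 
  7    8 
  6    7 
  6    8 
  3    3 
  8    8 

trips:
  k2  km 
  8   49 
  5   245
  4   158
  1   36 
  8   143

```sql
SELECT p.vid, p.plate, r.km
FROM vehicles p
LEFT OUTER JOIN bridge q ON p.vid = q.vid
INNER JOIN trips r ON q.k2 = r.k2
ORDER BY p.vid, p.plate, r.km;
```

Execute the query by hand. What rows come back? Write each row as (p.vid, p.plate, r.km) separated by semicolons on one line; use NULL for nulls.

Joins associate left-to-right: vehicles LEFT JOIN bridge on vid gives 9 intermediate row(s).
Then INNER JOIN `trips r` on k2: keep only rows whose q.k2 appears in r.

(6, CR, 49); (6, CR, 143); (6, GN, 49); (6, GN, 143); (7, RF, 49); (7, RF, 143); (8, DM, 49); (8, DM, 143)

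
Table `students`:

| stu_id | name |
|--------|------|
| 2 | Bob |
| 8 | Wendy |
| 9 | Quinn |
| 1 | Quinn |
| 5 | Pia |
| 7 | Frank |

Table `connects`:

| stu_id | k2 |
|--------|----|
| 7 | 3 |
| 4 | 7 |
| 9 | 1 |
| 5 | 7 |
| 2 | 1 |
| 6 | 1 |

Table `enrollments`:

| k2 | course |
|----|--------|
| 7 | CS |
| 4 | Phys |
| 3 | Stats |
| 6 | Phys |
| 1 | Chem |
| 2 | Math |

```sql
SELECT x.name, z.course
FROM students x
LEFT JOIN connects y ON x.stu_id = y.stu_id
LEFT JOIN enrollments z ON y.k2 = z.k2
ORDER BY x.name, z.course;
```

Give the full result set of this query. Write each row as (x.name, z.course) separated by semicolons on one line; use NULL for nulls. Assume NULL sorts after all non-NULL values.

(Bob, Chem); (Frank, Stats); (Pia, CS); (Quinn, Chem); (Quinn, NULL); (Wendy, NULL)

Evaluate left to right. First `students x LEFT JOIN connects y` on stu_id: 6 row(s).
Then LEFT JOIN `enrollments z` on k2: each of those 6 rows is kept; rows whose y.k2 has no match in z get NULL for z's columns.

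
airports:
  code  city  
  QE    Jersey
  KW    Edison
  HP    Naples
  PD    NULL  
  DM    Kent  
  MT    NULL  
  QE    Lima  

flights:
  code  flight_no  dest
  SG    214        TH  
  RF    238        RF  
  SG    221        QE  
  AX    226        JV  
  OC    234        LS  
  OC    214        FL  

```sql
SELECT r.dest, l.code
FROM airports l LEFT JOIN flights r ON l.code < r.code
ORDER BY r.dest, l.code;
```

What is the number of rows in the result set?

29

LEFT JOIN keeps every row from `airports`; unmatched rows get NULL for `flights`'s columns.
Matching on l.code < r.code.
- l row (code=QE): matches 3 r row(s) → 3 output row(s).
- l row (code=KW): matches 5 r row(s) → 5 output row(s).
- l row (code=HP): matches 5 r row(s) → 5 output row(s).
- l row (code=PD): matches 3 r row(s) → 3 output row(s).
- l row (code=DM): matches 5 r row(s) → 5 output row(s).
- l row (code=MT): matches 5 r row(s) → 5 output row(s).
- l row (code=QE): matches 3 r row(s) → 3 output row(s).
Total: 29 rows.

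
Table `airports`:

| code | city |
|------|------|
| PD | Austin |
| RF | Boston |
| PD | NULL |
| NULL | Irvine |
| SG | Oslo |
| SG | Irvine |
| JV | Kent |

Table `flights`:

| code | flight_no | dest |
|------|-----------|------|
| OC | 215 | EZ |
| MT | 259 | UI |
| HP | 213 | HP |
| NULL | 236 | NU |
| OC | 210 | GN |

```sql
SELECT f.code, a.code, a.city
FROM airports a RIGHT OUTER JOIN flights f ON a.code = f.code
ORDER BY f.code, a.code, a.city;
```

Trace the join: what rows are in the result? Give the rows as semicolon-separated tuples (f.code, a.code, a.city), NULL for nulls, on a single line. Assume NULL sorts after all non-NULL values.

(HP, NULL, NULL); (MT, NULL, NULL); (OC, NULL, NULL); (OC, NULL, NULL); (NULL, NULL, NULL)

RIGHT JOIN keeps every row from `flights`; unmatched rows get NULL for `airports`'s columns.
Matching on a.code = f.code. A NULL in a compared column never satisfies the condition.
- code=PD: no matching f row.
- code=RF: no matching f row.
- code=PD: no matching f row.
- code=NULL: no matching f row.
- code=SG: no matching f row.
- code=SG: no matching f row.
- code=JV: no matching f row.
- 5 f row(s) had no a match → kept, a columns NULL.
After projecting and ordering:
f.code | a.code | a.city
HP | NULL | NULL
MT | NULL | NULL
OC | NULL | NULL
OC | NULL | NULL
NULL | NULL | NULL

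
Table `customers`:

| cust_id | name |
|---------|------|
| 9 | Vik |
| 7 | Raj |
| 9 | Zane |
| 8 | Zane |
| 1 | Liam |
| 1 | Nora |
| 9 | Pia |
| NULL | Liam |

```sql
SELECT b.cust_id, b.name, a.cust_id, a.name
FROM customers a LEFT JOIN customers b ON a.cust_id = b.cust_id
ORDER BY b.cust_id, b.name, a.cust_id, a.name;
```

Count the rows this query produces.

LEFT JOIN keeps every row from `customers a`; unmatched rows get NULL for `customers b`'s columns.
Matching on a.cust_id = b.cust_id. A NULL in a compared column never satisfies the condition.
- a[0] cust_id=9 → 3 match(es) in b → 3 row(s).
- a[1] cust_id=7 → 1 match(es) in b → 1 row(s).
- a[2] cust_id=9 → 3 match(es) in b → 3 row(s).
- a[3] cust_id=8 → 1 match(es) in b → 1 row(s).
- a[4] cust_id=1 → 2 match(es) in b → 2 row(s).
- a[5] cust_id=1 → 2 match(es) in b → 2 row(s).
- a[6] cust_id=9 → 3 match(es) in b → 3 row(s).
- a[7] cust_id=NULL → no match; kept with NULLs on the b side.
Total: 15 matched + 1 padded = 16 rows.

16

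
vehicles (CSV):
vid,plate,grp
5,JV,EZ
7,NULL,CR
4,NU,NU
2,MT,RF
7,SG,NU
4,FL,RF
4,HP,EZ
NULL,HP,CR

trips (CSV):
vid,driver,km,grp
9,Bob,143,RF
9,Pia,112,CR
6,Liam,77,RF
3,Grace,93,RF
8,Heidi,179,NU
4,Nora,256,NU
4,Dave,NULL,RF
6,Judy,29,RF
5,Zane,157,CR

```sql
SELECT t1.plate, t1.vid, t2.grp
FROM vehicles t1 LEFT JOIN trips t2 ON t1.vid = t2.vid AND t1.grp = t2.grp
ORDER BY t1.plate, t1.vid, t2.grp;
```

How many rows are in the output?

8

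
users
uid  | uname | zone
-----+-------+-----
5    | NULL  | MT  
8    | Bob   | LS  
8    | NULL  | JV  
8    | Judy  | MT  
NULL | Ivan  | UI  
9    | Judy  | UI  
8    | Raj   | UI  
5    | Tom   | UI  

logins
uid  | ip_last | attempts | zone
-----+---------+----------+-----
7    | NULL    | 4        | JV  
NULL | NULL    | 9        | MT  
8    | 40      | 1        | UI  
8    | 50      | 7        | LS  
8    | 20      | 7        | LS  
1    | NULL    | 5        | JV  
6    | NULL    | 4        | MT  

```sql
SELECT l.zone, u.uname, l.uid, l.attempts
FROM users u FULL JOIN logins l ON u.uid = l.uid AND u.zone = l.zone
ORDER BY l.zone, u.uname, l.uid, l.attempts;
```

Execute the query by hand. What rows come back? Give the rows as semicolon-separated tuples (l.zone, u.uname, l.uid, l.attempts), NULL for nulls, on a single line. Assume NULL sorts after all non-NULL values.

(JV, NULL, 1, 5); (JV, NULL, 7, 4); (LS, Bob, 8, 7); (LS, Bob, 8, 7); (MT, NULL, 6, 4); (MT, NULL, NULL, 9); (UI, Raj, 8, 1); (NULL, Ivan, NULL, NULL); (NULL, Judy, NULL, NULL); (NULL, Judy, NULL, NULL); (NULL, Tom, NULL, NULL); (NULL, NULL, NULL, NULL); (NULL, NULL, NULL, NULL)

FULL OUTER JOIN keeps every row from both sides; unmatched rows get NULL for the other side's columns.
Matching on u.uid = l.uid AND u.zone = l.zone. A NULL in a compared column never satisfies the condition.
- u row (uid=5, zone=MT): no match → kept, l columns NULL.
- u row (uid=8, zone=LS): matches 2 l row(s) → 2 output row(s).
- u row (uid=8, zone=JV): no match → kept, l columns NULL.
- u row (uid=8, zone=MT): no match → kept, l columns NULL.
- u row (uid=NULL, zone=UI): no match → kept, l columns NULL.
- u row (uid=9, zone=UI): no match → kept, l columns NULL.
- u row (uid=8, zone=UI): matches 1 l row(s) → 1 output row(s).
- u row (uid=5, zone=UI): no match → kept, l columns NULL.
- plus 4 unmatched l row(s), each kept with NULL u columns.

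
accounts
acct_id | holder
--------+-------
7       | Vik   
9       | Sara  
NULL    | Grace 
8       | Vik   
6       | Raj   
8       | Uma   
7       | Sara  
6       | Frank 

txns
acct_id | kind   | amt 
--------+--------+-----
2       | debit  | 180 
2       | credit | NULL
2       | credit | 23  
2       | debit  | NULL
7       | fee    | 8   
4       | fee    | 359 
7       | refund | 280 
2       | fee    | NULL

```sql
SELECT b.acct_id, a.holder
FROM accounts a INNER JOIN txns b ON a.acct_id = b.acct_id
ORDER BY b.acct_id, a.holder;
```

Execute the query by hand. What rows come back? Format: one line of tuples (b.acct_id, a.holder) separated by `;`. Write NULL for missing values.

INNER JOIN keeps only pairs where the ON condition holds.
Matching on a.acct_id = b.acct_id. A NULL in a compared column never satisfies the condition.
- a[0] acct_id=7 → 2 match(es) in b → 2 row(s).
- a[1] acct_id=9 → no match; dropped.
- a[2] acct_id=NULL → no match; dropped.
- a[3] acct_id=8 → no match; dropped.
- a[4] acct_id=6 → no match; dropped.
- a[5] acct_id=8 → no match; dropped.
- a[6] acct_id=7 → 2 match(es) in b → 2 row(s).
- a[7] acct_id=6 → no match; dropped.
After projecting and ordering:
b.acct_id | a.holder
7 | Sara
7 | Sara
7 | Vik
7 | Vik

(7, Sara); (7, Sara); (7, Vik); (7, Vik)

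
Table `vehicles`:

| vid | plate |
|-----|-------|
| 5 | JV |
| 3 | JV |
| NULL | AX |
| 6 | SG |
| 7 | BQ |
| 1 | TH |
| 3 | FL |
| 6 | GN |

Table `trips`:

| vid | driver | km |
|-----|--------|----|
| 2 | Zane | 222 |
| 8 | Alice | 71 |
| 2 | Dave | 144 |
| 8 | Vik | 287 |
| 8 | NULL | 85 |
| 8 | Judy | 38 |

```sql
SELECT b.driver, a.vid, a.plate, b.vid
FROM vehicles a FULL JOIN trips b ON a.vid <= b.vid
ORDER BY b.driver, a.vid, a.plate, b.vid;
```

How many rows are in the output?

31

FULL OUTER JOIN keeps every row from both sides; unmatched rows get NULL for the other side's columns.
Matching on a.vid <= b.vid. A NULL in a compared column never satisfies the condition.
Matched pairs: 30; unmatched a rows kept: 1; unmatched b rows kept: 0.
Total: 30 matched + 1 padded = 31 rows.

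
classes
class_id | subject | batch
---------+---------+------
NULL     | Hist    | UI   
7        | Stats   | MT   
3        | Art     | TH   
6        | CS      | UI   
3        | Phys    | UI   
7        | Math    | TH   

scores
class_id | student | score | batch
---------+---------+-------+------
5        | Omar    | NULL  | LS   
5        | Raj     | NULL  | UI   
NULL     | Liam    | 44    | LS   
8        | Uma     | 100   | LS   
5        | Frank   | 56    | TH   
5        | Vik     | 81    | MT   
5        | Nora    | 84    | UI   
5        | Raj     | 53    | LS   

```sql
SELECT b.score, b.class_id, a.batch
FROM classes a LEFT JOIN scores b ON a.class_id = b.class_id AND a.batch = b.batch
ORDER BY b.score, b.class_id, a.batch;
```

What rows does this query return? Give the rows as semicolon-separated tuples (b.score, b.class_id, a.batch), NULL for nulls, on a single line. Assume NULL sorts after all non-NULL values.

LEFT JOIN keeps every row from `classes`; unmatched rows get NULL for `scores`'s columns.
Matching on a.class_id = b.class_id AND a.batch = b.batch. A NULL in a compared column never satisfies the condition.
- class_id=NULL, batch=UI: no b row matches, row kept with b columns NULL.
- class_id=7, batch=MT: no b row matches, row kept with b columns NULL.
- class_id=3, batch=TH: no b row matches, row kept with b columns NULL.
- class_id=6, batch=UI: no b row matches, row kept with b columns NULL.
- class_id=3, batch=UI: no b row matches, row kept with b columns NULL.
- class_id=7, batch=TH: no b row matches, row kept with b columns NULL.
After projecting and ordering:
b.score | b.class_id | a.batch
NULL | NULL | MT
NULL | NULL | TH
NULL | NULL | TH
NULL | NULL | UI
NULL | NULL | UI
NULL | NULL | UI

(NULL, NULL, MT); (NULL, NULL, TH); (NULL, NULL, TH); (NULL, NULL, UI); (NULL, NULL, UI); (NULL, NULL, UI)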